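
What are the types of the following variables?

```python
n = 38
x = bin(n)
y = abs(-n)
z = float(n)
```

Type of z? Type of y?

float() returns float; abs() of int returns int

float, int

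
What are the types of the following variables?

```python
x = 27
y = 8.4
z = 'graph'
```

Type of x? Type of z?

x is assigned a bare integer (no decimal point), so it is an int; z is assigned a quoted string literal, so it is a str

int, str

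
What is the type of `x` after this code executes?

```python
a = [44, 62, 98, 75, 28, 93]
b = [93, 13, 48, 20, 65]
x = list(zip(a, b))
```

list(zip()) returns a list of tuples

list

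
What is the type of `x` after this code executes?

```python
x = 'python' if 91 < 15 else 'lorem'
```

Both branches of conditional are str

str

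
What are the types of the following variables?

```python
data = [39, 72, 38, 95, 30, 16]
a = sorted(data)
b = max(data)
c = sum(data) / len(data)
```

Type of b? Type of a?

max of ints returns int; sorted() returns list

int, list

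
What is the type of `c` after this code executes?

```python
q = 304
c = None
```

None has type NoneType

NoneType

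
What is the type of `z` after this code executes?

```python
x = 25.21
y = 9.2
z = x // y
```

float // float = float

float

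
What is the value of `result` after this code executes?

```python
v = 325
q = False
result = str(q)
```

v = 325; q = False; result = 'False'

'False'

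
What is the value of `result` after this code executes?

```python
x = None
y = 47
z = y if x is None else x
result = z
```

x = None; y = 47; z = 47; result = 47

47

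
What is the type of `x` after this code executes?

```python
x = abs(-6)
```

abs() of int returns int

int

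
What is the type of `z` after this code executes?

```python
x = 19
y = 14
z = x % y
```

int % int = int

int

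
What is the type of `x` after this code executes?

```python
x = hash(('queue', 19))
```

hash() returns int

int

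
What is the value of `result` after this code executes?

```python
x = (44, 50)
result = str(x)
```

x = (44, 50); result = '(44, 50)'

'(44, 50)'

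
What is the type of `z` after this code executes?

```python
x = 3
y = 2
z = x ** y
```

positive int ** positive int = int

int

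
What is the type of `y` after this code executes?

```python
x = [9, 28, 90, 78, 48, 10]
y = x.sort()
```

list.sort() returns None (mutates in place)

NoneType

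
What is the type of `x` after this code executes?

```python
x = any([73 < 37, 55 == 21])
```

any() returns bool

bool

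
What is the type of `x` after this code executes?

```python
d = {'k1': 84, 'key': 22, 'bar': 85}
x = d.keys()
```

.keys() returns dict_keys view

dict_keys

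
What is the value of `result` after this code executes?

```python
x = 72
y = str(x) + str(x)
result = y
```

x = 72; y = '7272'; result = '7272'

'7272'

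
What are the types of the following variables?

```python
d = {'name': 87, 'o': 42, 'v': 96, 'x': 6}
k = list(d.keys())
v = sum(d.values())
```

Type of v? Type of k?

sum of ints is int; list() converts to list

int, list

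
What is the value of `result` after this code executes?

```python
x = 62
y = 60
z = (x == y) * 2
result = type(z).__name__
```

x is int; y is int; z is int; result = 'int'

'int'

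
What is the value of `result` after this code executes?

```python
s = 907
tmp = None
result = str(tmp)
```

s = 907; tmp = None; result = 'None'

'None'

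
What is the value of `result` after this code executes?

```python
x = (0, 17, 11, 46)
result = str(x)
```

x = (0, 17, 11, 46); result = '(0, 17, 11, 46)'

'(0, 17, 11, 46)'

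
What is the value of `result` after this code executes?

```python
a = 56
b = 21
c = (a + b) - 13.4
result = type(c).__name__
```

a is int; b is int; c is float; result = 'float'

'float'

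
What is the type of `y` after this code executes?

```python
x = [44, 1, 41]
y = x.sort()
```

list.sort() returns None (mutates in place)

NoneType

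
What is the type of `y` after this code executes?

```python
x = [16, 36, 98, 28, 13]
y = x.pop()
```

list.pop() returns the popped element

int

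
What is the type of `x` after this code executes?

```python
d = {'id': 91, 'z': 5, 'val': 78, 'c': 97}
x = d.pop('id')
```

dict.pop() returns the value

int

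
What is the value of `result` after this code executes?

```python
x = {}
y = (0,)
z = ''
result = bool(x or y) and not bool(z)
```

x = {}; y = (0,); z = ''; result = True

True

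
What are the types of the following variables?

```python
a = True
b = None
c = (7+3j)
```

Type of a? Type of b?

a is assigned the constant True, which has type bool; b is assigned None, whose type is NoneType

bool, NoneType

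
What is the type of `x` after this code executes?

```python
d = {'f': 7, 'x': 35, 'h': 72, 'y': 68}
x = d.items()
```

dict.items() returns dict_items view

dict_items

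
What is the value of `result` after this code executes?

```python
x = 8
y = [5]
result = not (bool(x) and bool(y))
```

x = 8; y = [5]; result = False

False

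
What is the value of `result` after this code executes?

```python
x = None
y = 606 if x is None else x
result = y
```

x = None; y = 606; result = 606

606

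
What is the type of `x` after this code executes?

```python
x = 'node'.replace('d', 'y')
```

str.replace() returns str

str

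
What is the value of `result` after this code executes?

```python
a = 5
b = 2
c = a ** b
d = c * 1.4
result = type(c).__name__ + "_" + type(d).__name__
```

a is int; b is int; c is int; d is float; result = 'int_float'

'int_float'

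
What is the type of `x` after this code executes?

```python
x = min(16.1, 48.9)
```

min() of floats returns float

float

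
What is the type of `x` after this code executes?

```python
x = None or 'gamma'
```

'or' with None returns the other truthy value (str)

str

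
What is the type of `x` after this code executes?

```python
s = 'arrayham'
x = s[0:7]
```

Slicing a str returns str

str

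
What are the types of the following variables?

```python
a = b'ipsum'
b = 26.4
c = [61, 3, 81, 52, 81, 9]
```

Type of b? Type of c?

b is assigned a number with a decimal point, so it is a float; c is assigned a list literal (square brackets)

float, list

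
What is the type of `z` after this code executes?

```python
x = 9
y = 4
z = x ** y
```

positive int ** positive int = int

int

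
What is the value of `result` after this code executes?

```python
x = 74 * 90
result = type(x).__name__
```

x is int; result = 'int'

'int'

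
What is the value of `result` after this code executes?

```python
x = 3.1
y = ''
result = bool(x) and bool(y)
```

x = 3.1; y = ''; result = False

False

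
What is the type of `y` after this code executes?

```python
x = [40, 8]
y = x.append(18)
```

list.append() returns None (mutates in place)

NoneType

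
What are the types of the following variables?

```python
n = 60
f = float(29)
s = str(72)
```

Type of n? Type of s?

n is assigned a bare integer (no decimal point), so it is an int; s is assigned the result of calling str(), which returns a str

int, str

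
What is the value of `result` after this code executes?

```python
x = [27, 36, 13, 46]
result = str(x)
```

x = [27, 36, 13, 46]; result = '[27, 36, 13, 46]'

'[27, 36, 13, 46]'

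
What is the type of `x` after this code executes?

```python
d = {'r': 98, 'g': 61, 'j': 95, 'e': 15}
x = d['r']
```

Accessing dict[str, int] with str key returns int

int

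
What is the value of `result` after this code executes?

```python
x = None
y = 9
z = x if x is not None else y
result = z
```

x = None; y = 9; z = 9; result = 9

9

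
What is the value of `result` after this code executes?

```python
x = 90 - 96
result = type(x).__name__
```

x is int; result = 'int'

'int'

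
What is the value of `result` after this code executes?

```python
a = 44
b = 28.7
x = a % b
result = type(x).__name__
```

a is int; b is float; x is float; result = 'float'

'float'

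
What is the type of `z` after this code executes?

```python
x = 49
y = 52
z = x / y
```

int / int = float

float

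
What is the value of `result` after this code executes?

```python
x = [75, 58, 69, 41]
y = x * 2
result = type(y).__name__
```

x is list; y is list; result = 'list'

'list'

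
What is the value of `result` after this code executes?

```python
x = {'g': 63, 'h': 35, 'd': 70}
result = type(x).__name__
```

x is dict; result = 'dict'

'dict'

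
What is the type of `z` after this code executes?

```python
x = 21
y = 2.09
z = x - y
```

int - float = float

float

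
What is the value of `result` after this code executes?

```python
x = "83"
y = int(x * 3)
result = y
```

x = '83'; y = 838383; result = 838383

838383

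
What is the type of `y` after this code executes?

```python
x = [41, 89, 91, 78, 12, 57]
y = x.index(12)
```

list.index() returns int

int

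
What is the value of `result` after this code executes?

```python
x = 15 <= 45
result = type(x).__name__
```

x is bool; result = 'bool'

'bool'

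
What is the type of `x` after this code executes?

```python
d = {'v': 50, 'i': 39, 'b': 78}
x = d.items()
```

dict.items() returns dict_items view

dict_items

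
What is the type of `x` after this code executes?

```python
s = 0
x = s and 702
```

'and' returns first falsy value (0 is int)

int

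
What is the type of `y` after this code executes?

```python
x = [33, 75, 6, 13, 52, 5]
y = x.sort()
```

list.sort() returns None (mutates in place)

NoneType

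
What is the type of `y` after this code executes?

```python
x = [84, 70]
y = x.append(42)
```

list.append() returns None (mutates in place)

NoneType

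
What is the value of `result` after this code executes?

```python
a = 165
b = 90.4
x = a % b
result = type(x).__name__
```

a is int; b is float; x is float; result = 'float'

'float'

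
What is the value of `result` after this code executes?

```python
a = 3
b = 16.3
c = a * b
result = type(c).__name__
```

a is int; b is float; c is float; result = 'float'

'float'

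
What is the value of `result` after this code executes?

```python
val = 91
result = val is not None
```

val = 91; result = True

True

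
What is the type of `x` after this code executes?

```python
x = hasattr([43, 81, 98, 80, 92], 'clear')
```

hasattr() returns bool

bool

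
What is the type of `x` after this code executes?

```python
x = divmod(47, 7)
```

divmod() returns tuple of (quotient, remainder)

tuple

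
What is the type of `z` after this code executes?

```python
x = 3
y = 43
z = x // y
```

int // int = int

int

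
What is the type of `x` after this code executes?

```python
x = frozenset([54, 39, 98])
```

frozenset() returns frozenset

frozenset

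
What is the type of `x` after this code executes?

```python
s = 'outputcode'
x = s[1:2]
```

Slicing a str returns str

str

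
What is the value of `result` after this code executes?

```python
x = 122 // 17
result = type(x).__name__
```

x is int; result = 'int'

'int'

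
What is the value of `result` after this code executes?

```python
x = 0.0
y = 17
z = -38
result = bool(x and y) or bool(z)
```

x = 0.0; y = 17; z = -38; result = True

True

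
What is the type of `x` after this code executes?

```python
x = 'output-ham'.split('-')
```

str.split() returns list

list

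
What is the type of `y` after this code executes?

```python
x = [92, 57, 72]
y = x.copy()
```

list.copy() returns list

list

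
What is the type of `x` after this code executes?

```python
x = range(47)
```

range() returns a range object

range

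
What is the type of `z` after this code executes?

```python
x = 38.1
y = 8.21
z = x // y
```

float // float = float

float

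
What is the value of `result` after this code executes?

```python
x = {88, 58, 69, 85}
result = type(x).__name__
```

x is set; result = 'set'

'set'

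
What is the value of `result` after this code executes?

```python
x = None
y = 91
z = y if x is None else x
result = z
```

x = None; y = 91; z = 91; result = 91

91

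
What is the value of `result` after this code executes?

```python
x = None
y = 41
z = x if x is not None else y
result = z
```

x = None; y = 41; z = 41; result = 41

41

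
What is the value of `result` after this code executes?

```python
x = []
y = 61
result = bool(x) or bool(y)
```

x = []; y = 61; result = True

True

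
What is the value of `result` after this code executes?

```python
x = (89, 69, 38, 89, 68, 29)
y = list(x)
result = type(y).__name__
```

x is tuple; y is list; result = 'list'

'list'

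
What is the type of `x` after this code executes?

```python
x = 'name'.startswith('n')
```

str.startswith() returns bool

bool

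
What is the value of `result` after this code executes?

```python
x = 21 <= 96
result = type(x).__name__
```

x is bool; result = 'bool'

'bool'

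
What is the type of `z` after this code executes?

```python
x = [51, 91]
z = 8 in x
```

'in' operator returns bool

bool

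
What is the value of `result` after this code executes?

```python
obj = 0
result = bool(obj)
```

obj = 0; result = False

False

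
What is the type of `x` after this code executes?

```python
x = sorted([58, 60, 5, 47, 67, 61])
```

sorted() always returns list

list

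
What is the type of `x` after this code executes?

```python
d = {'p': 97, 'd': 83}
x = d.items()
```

dict.items() returns dict_items view

dict_items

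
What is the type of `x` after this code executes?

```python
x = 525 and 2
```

'and' with truthy values returns last operand (int)

int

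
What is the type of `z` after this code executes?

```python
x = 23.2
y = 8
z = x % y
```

float % int = float

float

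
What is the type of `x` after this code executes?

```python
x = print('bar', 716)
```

print() returns None

NoneType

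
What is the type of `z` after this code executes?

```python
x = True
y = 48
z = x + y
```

bool + int = int (bool is subclass of int)

int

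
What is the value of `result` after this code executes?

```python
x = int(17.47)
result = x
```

x = 17; result = 17

17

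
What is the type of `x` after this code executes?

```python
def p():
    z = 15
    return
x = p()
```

Bare return returns None

NoneType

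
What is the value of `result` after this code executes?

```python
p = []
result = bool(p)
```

p = []; result = False

False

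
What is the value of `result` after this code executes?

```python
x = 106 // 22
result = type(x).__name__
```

x is int; result = 'int'

'int'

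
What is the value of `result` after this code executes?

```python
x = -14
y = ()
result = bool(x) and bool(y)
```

x = -14; y = (); result = False

False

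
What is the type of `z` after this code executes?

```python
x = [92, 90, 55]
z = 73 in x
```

'in' operator returns bool

bool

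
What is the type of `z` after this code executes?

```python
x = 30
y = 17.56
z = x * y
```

int * float = float

float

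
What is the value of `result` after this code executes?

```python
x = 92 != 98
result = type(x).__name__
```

x is bool; result = 'bool'

'bool'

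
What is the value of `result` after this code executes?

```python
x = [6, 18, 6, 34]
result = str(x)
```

x = [6, 18, 6, 34]; result = '[6, 18, 6, 34]'

'[6, 18, 6, 34]'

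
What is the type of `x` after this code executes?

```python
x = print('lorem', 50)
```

print() returns None

NoneType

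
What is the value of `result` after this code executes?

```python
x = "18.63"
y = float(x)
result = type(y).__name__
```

x is str; y is float; result = 'float'

'float'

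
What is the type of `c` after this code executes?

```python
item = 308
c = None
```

None has type NoneType

NoneType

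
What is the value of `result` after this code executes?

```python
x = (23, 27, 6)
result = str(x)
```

x = (23, 27, 6); result = '(23, 27, 6)'

'(23, 27, 6)'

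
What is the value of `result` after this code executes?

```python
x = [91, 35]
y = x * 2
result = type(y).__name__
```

x is list; y is list; result = 'list'

'list'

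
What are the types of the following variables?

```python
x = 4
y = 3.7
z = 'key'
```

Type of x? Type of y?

x is assigned a bare integer (no decimal point), so it is an int; y is assigned a number with a decimal point, so it is a float

int, float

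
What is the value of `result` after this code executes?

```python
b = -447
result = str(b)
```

b = -447; result = '-447'

'-447'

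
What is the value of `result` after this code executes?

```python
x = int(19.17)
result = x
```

x = 19; result = 19

19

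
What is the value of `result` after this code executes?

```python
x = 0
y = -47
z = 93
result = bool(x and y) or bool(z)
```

x = 0; y = -47; z = 93; result = True

True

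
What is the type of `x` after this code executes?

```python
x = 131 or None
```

'or' returns first truthy value

int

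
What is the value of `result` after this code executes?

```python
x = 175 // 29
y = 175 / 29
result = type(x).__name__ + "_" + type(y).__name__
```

x is int; y is float; result = 'int_float'

'int_float'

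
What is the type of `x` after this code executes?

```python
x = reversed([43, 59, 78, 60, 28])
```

reversed() on a list returns list_reverseiterator

list_reverseiterator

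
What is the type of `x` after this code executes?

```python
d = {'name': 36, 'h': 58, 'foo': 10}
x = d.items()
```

dict.items() returns dict_items view

dict_items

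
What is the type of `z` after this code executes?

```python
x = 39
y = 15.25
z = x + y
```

int + float = float

float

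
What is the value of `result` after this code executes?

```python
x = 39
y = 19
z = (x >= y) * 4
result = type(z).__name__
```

x is int; y is int; z is int; result = 'int'

'int'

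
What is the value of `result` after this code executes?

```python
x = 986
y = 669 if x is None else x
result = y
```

x = 986; y = 986; result = 986

986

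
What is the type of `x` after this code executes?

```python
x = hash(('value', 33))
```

hash() returns int

int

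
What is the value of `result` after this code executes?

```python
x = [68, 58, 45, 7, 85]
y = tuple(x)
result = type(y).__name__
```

x is list; y is tuple; result = 'tuple'

'tuple'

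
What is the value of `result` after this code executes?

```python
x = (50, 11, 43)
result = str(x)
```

x = (50, 11, 43); result = '(50, 11, 43)'

'(50, 11, 43)'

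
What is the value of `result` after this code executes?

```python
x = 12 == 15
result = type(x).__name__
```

x is bool; result = 'bool'

'bool'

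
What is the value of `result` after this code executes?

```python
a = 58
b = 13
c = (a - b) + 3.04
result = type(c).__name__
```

a is int; b is int; c is float; result = 'float'

'float'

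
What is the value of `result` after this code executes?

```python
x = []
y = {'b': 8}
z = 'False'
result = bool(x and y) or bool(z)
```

x = []; y = {'b': 8}; z = 'False'; result = True

True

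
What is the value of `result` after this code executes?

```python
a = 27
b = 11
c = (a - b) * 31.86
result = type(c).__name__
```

a is int; b is int; c is float; result = 'float'

'float'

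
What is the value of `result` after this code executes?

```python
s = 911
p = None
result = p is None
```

s = 911; p = None; result = True

True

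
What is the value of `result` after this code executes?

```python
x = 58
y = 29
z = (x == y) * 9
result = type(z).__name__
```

x is int; y is int; z is int; result = 'int'

'int'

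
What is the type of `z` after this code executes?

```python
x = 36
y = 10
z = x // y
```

int // int = int

int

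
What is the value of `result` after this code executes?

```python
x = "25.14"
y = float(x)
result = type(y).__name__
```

x is str; y is float; result = 'float'

'float'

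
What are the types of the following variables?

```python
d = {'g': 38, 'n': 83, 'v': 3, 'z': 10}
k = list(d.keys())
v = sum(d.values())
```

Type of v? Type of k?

sum of ints is int; list() converts to list

int, list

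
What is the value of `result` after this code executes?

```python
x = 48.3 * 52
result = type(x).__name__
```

x is float; result = 'float'

'float'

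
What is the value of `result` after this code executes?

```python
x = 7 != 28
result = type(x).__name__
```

x is bool; result = 'bool'

'bool'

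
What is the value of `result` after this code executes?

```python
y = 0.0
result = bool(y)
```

y = 0.0; result = False

False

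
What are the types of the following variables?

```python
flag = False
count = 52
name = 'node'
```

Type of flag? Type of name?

flag is assigned the constant False, which has type bool; name is assigned a quoted string literal, so it is a str

bool, str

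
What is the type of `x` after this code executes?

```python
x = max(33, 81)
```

max() of ints returns int

int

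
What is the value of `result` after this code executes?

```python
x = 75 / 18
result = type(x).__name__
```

x is float; result = 'float'

'float'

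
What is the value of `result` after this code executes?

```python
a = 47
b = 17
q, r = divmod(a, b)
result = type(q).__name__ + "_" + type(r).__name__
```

a is int; b is int; q is int; r is int; result = 'int_int'

'int_int'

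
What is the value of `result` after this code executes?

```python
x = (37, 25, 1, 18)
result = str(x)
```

x = (37, 25, 1, 18); result = '(37, 25, 1, 18)'

'(37, 25, 1, 18)'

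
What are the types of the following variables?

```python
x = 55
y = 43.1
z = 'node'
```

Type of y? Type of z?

y is assigned a number with a decimal point, so it is a float; z is assigned a quoted string literal, so it is a str

float, str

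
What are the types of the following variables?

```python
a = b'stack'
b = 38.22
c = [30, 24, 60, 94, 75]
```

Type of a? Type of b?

a is assigned a bytes literal (b'...' prefix); b is assigned a number with a decimal point, so it is a float

bytes, float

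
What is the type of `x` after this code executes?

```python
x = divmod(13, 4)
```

divmod() returns tuple of (quotient, remainder)

tuple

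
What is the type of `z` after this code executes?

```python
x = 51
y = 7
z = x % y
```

int % int = int

int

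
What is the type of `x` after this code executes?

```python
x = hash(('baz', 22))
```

hash() returns int

int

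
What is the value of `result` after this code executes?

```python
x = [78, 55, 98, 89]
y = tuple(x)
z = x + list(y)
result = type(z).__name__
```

x is list; y is tuple; z is list; result = 'list'

'list'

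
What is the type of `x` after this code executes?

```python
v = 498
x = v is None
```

'is' comparison returns bool

bool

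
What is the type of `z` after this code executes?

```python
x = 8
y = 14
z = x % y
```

int % int = int

int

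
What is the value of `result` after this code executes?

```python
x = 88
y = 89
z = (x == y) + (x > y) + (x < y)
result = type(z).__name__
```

x is int; y is int; z is int; result = 'int'

'int'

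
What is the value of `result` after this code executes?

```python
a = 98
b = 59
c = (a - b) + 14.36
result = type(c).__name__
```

a is int; b is int; c is float; result = 'float'

'float'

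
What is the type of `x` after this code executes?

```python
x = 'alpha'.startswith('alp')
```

str.startswith() returns bool

bool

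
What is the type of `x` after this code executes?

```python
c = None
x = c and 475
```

'and' returns first falsy value (None)

NoneType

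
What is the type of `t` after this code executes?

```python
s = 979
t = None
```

None has type NoneType

NoneType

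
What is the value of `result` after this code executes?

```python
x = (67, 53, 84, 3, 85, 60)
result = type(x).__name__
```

x is tuple; result = 'tuple'

'tuple'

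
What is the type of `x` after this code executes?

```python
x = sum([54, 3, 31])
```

sum() of ints returns int

int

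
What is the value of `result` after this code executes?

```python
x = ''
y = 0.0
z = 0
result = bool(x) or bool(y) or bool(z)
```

x = ''; y = 0.0; z = 0; result = False

False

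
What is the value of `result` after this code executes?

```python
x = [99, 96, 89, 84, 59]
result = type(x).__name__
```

x is list; result = 'list'

'list'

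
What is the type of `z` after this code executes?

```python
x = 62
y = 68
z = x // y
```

int // int = int

int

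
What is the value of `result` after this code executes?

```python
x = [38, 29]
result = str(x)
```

x = [38, 29]; result = '[38, 29]'

'[38, 29]'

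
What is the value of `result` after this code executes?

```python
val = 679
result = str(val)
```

val = 679; result = '679'

'679'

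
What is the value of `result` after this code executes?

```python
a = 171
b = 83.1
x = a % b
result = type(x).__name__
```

a is int; b is float; x is float; result = 'float'

'float'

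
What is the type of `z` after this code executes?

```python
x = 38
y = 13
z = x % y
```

int % int = int

int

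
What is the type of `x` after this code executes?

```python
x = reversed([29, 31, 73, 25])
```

reversed() on a list returns list_reverseiterator

list_reverseiterator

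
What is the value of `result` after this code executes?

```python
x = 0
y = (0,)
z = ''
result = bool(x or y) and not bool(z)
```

x = 0; y = (0,); z = ''; result = True

True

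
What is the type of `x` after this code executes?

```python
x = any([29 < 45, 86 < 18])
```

any() returns bool

bool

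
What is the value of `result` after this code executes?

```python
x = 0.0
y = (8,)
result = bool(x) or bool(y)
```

x = 0.0; y = (8,); result = True

True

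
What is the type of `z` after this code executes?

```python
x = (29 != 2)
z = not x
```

'not' returns bool

bool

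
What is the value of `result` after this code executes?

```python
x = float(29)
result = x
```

x = 29.0; result = 29.0

29.0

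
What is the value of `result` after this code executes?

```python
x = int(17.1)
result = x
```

x = 17; result = 17

17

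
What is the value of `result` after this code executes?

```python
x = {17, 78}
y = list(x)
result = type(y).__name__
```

x is set; y is list; result = 'list'

'list'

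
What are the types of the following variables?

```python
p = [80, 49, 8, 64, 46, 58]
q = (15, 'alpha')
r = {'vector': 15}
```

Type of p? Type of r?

p is assigned a list literal (square brackets); r is assigned a dict literal ({key: value})

list, dict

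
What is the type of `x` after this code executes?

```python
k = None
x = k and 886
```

'and' returns first falsy value (None)

NoneType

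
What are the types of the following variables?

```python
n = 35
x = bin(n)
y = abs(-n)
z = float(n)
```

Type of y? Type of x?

abs() of int returns int; bin() returns str

int, str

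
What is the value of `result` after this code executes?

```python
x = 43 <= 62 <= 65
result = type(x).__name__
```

x is bool; result = 'bool'

'bool'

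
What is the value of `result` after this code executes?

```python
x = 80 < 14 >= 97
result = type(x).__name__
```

x is bool; result = 'bool'

'bool'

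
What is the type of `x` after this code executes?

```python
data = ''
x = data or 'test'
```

'or' returns first truthy value (str)

str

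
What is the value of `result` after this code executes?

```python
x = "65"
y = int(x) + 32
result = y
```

x = '65'; y = 97; result = 97

97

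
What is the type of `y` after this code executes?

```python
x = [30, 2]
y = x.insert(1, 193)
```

list.insert() returns None

NoneType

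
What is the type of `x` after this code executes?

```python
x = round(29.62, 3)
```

round() with decimal places returns float

float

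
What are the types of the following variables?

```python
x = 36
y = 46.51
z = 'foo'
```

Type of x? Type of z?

x is assigned a bare integer (no decimal point), so it is an int; z is assigned a quoted string literal, so it is a str

int, str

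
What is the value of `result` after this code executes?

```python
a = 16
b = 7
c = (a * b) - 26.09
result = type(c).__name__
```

a is int; b is int; c is float; result = 'float'

'float'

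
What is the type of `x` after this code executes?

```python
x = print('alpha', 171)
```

print() returns None

NoneType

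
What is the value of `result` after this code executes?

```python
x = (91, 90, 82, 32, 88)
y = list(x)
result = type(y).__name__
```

x is tuple; y is list; result = 'list'

'list'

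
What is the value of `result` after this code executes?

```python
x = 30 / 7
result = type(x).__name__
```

x is float; result = 'float'

'float'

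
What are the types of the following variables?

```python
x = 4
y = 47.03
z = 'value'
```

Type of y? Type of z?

y is assigned a number with a decimal point, so it is a float; z is assigned a quoted string literal, so it is a str

float, str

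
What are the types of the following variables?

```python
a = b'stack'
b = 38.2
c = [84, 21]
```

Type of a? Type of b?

a is assigned a bytes literal (b'...' prefix); b is assigned a number with a decimal point, so it is a float

bytes, float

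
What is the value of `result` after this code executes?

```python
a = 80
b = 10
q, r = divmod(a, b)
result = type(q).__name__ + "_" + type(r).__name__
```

a is int; b is int; q is int; r is int; result = 'int_int'

'int_int'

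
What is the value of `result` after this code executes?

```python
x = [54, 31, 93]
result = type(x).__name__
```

x is list; result = 'list'

'list'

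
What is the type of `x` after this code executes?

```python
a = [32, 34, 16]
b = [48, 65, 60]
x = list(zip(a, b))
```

list(zip()) returns a list of tuples

list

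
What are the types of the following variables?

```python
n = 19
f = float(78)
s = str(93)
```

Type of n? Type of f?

n is assigned a bare integer (no decimal point), so it is an int; f is assigned the result of calling float(), which returns a float

int, float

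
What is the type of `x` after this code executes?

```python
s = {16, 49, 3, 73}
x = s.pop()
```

Popping from set[int] returns int

int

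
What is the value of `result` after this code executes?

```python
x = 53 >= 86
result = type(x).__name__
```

x is bool; result = 'bool'

'bool'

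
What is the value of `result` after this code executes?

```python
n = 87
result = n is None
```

n = 87; result = False

False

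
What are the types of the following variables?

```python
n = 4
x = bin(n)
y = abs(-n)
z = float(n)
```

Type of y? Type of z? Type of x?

abs() of int returns int; float() returns float; bin() returns str

int, float, str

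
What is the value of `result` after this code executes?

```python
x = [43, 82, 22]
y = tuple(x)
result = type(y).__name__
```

x is list; y is tuple; result = 'tuple'

'tuple'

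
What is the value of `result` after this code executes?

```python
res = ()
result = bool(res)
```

res = (); result = False

False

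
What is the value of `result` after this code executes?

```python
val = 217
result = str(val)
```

val = 217; result = '217'

'217'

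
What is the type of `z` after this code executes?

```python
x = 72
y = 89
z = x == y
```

Equality comparison returns bool

bool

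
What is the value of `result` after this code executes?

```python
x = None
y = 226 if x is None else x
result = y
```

x = None; y = 226; result = 226

226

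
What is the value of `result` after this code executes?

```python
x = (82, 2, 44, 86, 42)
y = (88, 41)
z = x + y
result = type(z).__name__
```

x is tuple; y is tuple; z is tuple; result = 'tuple'

'tuple'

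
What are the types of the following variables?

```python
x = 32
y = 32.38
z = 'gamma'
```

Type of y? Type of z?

y is assigned a number with a decimal point, so it is a float; z is assigned a quoted string literal, so it is a str

float, str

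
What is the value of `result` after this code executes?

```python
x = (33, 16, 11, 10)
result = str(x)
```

x = (33, 16, 11, 10); result = '(33, 16, 11, 10)'

'(33, 16, 11, 10)'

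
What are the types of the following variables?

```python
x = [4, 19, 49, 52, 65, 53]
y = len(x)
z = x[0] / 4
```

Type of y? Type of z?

len() returns int; int / int = float

int, float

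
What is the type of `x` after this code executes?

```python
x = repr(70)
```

repr() returns str

str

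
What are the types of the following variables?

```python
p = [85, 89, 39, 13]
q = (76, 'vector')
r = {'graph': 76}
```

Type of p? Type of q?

p is assigned a list literal (square brackets); q is assigned a tuple (parenthesized, comma-separated values)

list, tuple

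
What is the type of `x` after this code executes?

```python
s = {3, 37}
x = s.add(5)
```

set.add() returns None (mutates in place)

NoneType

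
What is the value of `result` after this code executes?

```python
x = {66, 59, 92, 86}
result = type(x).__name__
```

x is set; result = 'set'

'set'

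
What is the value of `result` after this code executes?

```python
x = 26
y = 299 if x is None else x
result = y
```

x = 26; y = 26; result = 26

26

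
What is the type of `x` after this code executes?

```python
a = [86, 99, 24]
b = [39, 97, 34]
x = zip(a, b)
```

zip() returns a zip object

zip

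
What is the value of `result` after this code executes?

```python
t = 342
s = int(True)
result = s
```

t = 342; s = 1; result = 1

1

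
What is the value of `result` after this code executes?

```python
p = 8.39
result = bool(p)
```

p = 8.39; result = True

True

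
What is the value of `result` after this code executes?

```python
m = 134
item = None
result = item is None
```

m = 134; item = None; result = True

True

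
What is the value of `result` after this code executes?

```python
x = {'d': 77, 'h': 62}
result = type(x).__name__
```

x is dict; result = 'dict'

'dict'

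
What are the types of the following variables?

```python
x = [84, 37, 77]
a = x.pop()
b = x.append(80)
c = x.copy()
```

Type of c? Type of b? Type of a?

copy() returns list; append() returns None; pop() returns element

list, NoneType, int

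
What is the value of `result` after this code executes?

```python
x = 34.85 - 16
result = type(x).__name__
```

x is float; result = 'float'

'float'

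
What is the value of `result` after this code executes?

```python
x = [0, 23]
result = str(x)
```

x = [0, 23]; result = '[0, 23]'

'[0, 23]'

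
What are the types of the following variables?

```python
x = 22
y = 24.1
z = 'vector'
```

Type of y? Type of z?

y is assigned a number with a decimal point, so it is a float; z is assigned a quoted string literal, so it is a str

float, str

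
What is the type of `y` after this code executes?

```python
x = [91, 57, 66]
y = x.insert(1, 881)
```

list.insert() returns None

NoneType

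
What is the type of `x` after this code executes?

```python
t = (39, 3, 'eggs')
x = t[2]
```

Index 2 of tuple is a str literal

str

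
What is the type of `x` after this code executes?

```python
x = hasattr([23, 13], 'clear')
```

hasattr() returns bool

bool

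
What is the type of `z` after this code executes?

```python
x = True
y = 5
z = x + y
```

bool + int = int (bool is subclass of int)

int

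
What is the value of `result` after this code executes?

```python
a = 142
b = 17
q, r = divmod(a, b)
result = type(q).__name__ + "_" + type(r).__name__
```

a is int; b is int; q is int; r is int; result = 'int_int'

'int_int'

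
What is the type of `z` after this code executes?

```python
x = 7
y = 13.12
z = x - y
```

int - float = float

float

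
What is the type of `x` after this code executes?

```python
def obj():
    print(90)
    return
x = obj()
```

Bare return returns None

NoneType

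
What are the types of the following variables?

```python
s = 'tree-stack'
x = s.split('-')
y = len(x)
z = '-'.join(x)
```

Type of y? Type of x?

len() returns int; str.split() returns list

int, list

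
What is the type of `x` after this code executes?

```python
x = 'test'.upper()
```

str.upper() returns str

str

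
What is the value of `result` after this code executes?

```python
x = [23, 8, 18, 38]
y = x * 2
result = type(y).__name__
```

x is list; y is list; result = 'list'

'list'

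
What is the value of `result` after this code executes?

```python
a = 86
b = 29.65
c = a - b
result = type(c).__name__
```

a is int; b is float; c is float; result = 'float'

'float'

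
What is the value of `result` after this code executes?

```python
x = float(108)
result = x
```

x = 108.0; result = 108.0

108.0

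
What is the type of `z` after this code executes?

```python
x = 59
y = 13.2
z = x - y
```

int - float = float

float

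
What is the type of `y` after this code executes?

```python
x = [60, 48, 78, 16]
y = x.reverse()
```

list.reverse() returns None

NoneType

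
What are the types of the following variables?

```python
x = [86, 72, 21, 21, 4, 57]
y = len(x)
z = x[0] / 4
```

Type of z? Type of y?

int / int = float; len() returns int

float, int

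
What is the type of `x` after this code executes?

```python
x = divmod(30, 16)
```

divmod() returns tuple of (quotient, remainder)

tuple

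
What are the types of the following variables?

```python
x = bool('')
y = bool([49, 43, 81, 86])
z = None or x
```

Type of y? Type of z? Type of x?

bool() returns bool; None or bool returns the bool; bool() returns bool

bool, bool, bool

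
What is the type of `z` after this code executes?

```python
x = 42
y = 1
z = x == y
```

Equality comparison returns bool

bool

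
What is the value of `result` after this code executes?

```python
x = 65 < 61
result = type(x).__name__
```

x is bool; result = 'bool'

'bool'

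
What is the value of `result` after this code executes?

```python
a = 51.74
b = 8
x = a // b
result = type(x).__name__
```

a is float; b is int; x is float; result = 'float'

'float'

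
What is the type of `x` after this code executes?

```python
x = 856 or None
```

'or' returns first truthy value

int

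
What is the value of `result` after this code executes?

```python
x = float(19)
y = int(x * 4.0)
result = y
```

x = 19.0; y = 76; result = 76

76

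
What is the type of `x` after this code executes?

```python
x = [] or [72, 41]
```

'or' returns first truthy value (list)

list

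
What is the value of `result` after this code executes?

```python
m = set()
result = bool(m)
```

m = set(); result = False

False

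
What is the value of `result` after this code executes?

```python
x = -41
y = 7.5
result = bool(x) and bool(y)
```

x = -41; y = 7.5; result = True

True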